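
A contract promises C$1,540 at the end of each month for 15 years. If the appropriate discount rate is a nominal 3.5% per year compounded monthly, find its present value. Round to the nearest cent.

C$215,420.00

Periodic rate i = 0.035/12 = 0.00291667; n = 15 × 12 = 180 periods.
Annuity factor a(180|0.00291667) = 139.883120; PV = 1540 × 139.883120 = 215,420.0041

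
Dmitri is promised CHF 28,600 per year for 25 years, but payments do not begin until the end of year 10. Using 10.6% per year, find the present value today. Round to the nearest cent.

Value one period before first payment (t=9): 28600 × [1 − (1+0.106)^(−25)] / 0.106 = 28600 × 8.673958 = 248,075.2022
PV₀ = 248,075.2022 / (1+0.106)^9 = 248,075.2022 / 2.476259 = 100,181.4265

CHF 100,181.43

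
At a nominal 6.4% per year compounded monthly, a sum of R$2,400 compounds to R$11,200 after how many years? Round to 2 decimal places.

24.13 years

Periodic rate i = 0.064/12 = 0.00533333.
n = ln(11200/2400) / ln(1+0.00533333) = ln(4.66667) / 0.005319 = 289.6030 months
= 289.6030/12 years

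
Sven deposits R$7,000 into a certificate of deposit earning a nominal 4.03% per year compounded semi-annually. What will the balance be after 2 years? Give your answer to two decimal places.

R$7,581.48

i = 0.0403/2 = 0.02015 per half-year; n = 2·2 = 4.
FV = 7,000 × (1 + 0.02015)^4 = 7,581.4832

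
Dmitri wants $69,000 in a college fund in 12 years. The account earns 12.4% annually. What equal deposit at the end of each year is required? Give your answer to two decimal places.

PMT = 69000 / ( [(1+0.124)^12 − 1] / 0.124 ) = 69000 / 24.727948 = 2,790.3650

$2,790.36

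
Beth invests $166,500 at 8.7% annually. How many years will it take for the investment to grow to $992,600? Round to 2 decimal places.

(1+i)^n = 992600/166500 = 5.96156, so n = ln 5.96156 / ln 1.087 = 21.4013 years

21.40 years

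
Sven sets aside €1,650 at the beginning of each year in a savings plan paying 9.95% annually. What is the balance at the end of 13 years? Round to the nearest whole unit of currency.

€44,341

Accumulation factor s(13|0.0995) × (1+i) = 26.873404; FV = 1650 × 26.873404 = 44,341.1167
Payments are at the start of each period, so multiply by (1+i).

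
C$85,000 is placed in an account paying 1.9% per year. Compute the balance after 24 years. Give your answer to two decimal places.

FV = 85,000 × (1 + 0.019)^24 = 133,536.3010

C$133,536.30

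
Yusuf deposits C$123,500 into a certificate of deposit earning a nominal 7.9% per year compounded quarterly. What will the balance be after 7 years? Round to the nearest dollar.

C$213,546

Periodic rate i = 0.079/4 = 0.01975; n = 7 × 4 = 28 periods.
FV = 123,500 × (1 + 0.01975)^28 = 213,545.7583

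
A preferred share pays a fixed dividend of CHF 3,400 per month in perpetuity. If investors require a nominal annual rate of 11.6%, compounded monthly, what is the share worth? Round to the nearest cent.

Periodic rate i = 0.116/12 = 0.00966667.
PV = PMT / i = 3400 / 0.00966667 = 351,724.1379

CHF 351,724.14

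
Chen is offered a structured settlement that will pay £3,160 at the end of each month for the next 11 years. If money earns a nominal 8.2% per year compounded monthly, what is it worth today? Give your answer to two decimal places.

£274,224.47

i = 0.082/12 = 0.00683333 per month; n = 11·12 = 132.
PV = 3160 × [1 − (1+0.00683333)^(−132)] / 0.00683333 = 3160 × 86.779895 = 274,224.4670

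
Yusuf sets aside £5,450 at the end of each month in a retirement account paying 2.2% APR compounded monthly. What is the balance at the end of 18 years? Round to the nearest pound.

£1,442,756

i = 0.022/12 = 0.00183333 per month; n = 18·12 = 216.
Accumulation factor s(216|0.00183333) = 264.725838; FV = 5450 × 264.725838 = 1,442,755.8170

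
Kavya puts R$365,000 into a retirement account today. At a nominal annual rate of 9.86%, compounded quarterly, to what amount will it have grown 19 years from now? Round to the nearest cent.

With 4 periods per year: i = 0.02465, n = 76.
365,000 × (1+0.02465)^76 = 365,000 × 6.364164 = 2,322,919.9194

R$2,322,919.92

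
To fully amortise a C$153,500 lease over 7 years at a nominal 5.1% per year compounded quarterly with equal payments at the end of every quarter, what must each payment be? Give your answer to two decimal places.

C$6,553.32

i = 0.051/4 = 0.01275 per quarter; n = 7·4 = 28.
Annuity-PV factor = 23.423258; PMT = 153500 / 23.423258 = 6,553.3157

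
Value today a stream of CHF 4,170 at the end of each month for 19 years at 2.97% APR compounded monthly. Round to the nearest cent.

CHF 725,908.89

Periodic rate i = 0.0297/12 = 0.002475; n = 19 × 12 = 228 periods.
Annuity factor a(228|0.002475) = 174.078869; PV = 4170 × 174.078869 = 725,908.8855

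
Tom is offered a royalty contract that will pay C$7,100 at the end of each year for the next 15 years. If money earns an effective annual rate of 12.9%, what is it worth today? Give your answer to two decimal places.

C$46,120.92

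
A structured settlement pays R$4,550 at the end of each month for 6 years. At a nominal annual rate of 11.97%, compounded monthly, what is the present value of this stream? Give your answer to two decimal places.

R$232,920.11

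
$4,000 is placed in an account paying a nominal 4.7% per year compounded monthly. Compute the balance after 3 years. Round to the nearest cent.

i = 0.047/12 = 0.00391667 per month; n = 3·12 = 36.
FV = 4,000 × (1 + 0.00391667)^36 = 4,604.4303

$4,604.43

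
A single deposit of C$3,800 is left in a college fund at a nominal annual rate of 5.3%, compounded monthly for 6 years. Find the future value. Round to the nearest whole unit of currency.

Periodic rate i = 0.053/12 = 0.00441667; n = 6 × 12 = 72 periods.
FV = PV·(1+i)^n = 3,800 × 1.373414 = 5,218.9742

C$5,219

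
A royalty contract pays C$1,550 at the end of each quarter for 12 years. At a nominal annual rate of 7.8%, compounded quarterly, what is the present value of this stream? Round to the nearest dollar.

C$48,031

Periodic rate i = 0.078/4 = 0.0195; n = 12 × 4 = 48 periods.
Annuity factor a(48|0.0195) = 30.987552; PV = 1550 × 30.987552 = 48,030.7054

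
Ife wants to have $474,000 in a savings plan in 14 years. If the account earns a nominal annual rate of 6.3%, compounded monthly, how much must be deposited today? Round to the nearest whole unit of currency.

With 12 periods per year: i = 0.00525, n = 168.
PV = FV·(1+i)^(−n) = 474,000 × 0.414910 = 196,667.5029

$196,668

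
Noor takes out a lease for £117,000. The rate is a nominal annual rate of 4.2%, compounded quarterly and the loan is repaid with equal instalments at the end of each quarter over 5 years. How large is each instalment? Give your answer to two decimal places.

£6,516.28

i = 0.042/4 = 0.0105 per quarter; n = 5·4 = 20.
PMT = 117000 / ( [1 − (1+0.0105)^(−20)] / 0.0105 ) = 117000 / 17.955029 = 6,516.2802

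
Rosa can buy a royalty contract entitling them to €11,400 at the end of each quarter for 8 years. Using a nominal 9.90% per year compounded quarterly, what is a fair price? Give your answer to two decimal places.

€249,958.72

With 4 periods per year: i = 0.02475, n = 32.
PV = 11400 × [1 − (1+0.02475)^(−32)] / 0.02475 = 11400 × 21.926203 = 249,958.7181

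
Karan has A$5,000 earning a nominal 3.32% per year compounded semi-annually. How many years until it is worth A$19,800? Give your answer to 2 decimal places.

Periodic rate i = 0.0332/2 = 0.0166.
n = ln(19800/5000) / ln(1+0.0166) = ln(3.96000) / 0.016464 = 83.5925 half-years
= 83.5925/2 years

41.80 years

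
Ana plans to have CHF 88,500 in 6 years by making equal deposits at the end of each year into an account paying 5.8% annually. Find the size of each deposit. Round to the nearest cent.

CHF 12,751.66

PMT = 88500 / ( [(1+0.058)^6 − 1] / 0.058 ) = 88500 / 6.940275 = 12,751.6557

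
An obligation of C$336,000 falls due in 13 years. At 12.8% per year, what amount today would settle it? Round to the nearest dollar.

PV = FV·(1+i)^(−n) = 336,000 × 0.208921 = 70,197.3927

C$70,197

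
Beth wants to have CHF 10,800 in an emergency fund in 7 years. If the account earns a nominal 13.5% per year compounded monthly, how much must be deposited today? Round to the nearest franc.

CHF 4,220

i = 0.135/12 = 0.01125 per month; n = 7·12 = 84.
Discount factor = (1+0.01125)^(−84) = 0.390736; PV = 10,800 × 0.390736 = 4,219.9456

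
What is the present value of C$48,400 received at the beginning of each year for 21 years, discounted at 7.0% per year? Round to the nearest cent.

PV = PMT · [1 − (1+i)^(−n)] / i × (1+i) = 48400 · 11.594014 = 561,150.2895
(annuity-due: payments at period start, so ×(1+i).)

C$561,150.29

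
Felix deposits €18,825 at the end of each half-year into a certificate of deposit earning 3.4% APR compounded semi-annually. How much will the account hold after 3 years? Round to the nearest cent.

Periodic rate i = 0.034/2 = 0.017; n = 3 × 2 = 6 periods.
Accumulation factor s(6|0.017) = 6.260854; FV = 18825 × 6.260854 = 117,860.5803

€117,860.58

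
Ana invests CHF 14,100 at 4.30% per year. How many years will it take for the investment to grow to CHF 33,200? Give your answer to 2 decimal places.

20.34 years

n = ln(33200/14100) / ln(1+0.043) = ln(2.35461) / 0.042101 = 20.3409 years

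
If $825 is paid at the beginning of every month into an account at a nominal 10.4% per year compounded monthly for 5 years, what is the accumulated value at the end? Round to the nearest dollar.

Periodic rate i = 0.104/12 = 0.00866667; n = 5 × 12 = 60 periods.
FV = PMT · [(1+i)^n − 1] / i × (1+i) = 825 · 78.939431 = 65,125.0310
(Beginning-of-period payments → annuity-due factor ×(1+i).)

$65,125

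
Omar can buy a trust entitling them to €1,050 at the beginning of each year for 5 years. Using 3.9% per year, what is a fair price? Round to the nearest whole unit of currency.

€4,870

PV = PMT · [1 − (1+i)^(−n)] / i × (1+i) = 1050 · 4.638466 = 4,870.3895
Payments are at the start of each period, so multiply by (1+i).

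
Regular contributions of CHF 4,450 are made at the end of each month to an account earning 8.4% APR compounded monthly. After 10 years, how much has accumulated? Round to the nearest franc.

Periodic rate i = 0.084/12 = 0.007; n = 10 × 12 = 120 periods.
Accumulation factor s(120|0.007) = 187.085483; FV = 4450 × 187.085483 = 832,530.3993

CHF 832,530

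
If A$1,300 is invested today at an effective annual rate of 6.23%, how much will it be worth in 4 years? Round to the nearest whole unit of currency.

1,300 × (1+0.0623)^4 = 1,300 × 1.273470 = 1,655.5110

A$1,656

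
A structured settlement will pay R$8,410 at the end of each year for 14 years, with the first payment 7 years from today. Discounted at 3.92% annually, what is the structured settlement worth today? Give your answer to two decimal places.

Value one period before first payment (t=6): 8410 × [1 − (1+0.0392)^(−14)] / 0.0392 = 8410 × 10.619131 = 89,306.8903
Discount back 6 years: 89,306.8903 × (1+0.0392)^(−6) = 89,306.8903 × 0.793972 = 70,907.1678

R$70,907.17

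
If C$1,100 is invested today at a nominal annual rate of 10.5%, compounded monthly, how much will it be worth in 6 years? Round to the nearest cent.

C$2,059.72

With 12 periods per year: i = 0.00875, n = 72.
FV = PV·(1+i)^n = 1,100 × 1.872472 = 2,059.7197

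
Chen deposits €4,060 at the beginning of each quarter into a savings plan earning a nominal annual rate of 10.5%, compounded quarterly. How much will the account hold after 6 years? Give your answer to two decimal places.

Periodic rate i = 0.105/4 = 0.02625; n = 6 × 4 = 24 periods.
Accumulation factor s(24|0.02625) × (1+i) = 33.716256; FV = 4060 × 33.716256 = 136,888.0011
(annuity-due: payments at period start, so ×(1+i).)

€136,888.00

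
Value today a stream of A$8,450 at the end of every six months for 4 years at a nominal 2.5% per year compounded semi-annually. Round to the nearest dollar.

i = 0.025/2 = 0.0125 per half-year; n = 4·2 = 8.
PV = 8450 × [1 − (1+0.0125)^(−8)] / 0.0125 = 8450 × 7.568124 = 63,950.6503

A$63,951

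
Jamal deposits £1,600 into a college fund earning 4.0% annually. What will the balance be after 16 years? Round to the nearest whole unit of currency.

£2,997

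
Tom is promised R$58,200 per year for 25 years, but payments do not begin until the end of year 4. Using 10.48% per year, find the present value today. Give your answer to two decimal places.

R$377,733.72

Value one period before first payment (t=3): 58200 × [1 − (1+0.1048)^(−25)] / 0.1048 = 58200 × 8.752130 = 509,373.9815
Discount back 3 years: 509,373.9815 × (1+0.1048)^(−3) = 509,373.9815 × 0.741565 = 377,733.7246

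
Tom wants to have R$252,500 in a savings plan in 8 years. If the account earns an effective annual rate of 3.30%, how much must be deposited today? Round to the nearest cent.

R$194,741.63

Discount factor = (1+0.033)^(−8) = 0.771254; PV = 252,500 × 0.771254 = 194,741.6343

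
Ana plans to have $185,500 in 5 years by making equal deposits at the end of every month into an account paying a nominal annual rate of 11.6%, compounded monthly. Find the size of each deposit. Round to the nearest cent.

Periodic rate i = 0.116/12 = 0.00966667; n = 5 × 12 = 60 periods.
PMT = 185500 / ( [(1+0.00966667)^60 − 1] / 0.00966667 ) = 185500 / 80.800399 = 2,295.7807

$2,295.78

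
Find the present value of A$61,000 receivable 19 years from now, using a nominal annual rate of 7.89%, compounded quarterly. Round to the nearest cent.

A$13,823.46

i = 0.0789/4 = 0.019725 per quarter; n = 19·4 = 76.
Discount factor = (1+0.019725)^(−76) = 0.226614; PV = 61,000 × 0.226614 = 13,823.4600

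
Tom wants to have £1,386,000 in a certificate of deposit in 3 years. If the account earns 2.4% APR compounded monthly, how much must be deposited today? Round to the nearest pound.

£1,289,809

Periodic rate i = 0.024/12 = 0.002; n = 3 × 12 = 36 periods.
PV = 1,386,000 / (1 + 0.002)^36 = 1,386,000 / 1.074578 = 1,289,808.5608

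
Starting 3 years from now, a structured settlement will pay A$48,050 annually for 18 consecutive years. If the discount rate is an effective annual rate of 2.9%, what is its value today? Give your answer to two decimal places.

A$629,441.31

PV at t=2 (ordinary 18-year annuity): 48050 × a(18|0.029) = 48050 × 13.870515 = 666,478.2696
Discount back 2 years: 666,478.2696 × (1+0.029)^(−2) = 666,478.2696 × 0.944429 = 629,441.3133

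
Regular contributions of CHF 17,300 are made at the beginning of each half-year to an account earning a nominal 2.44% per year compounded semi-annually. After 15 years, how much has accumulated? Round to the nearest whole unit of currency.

CHF 629,774

Periodic rate i = 0.0244/2 = 0.0122; n = 15 × 2 = 30 periods.
Accumulation factor s(30|0.0122) × (1+i) = 36.403144; FV = 17300 × 36.403144 = 629,774.3834
Payments are at the start of each period, so multiply by (1+i).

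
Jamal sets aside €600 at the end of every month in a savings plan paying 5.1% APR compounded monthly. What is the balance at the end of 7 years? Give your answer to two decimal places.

Periodic rate i = 0.051/12 = 0.00425; n = 7 × 12 = 84 periods.
FV = 600 × [(1+0.00425)^84 − 1] / 0.00425 = 600 × 100.695350 = 60,417.2101

€60,417.21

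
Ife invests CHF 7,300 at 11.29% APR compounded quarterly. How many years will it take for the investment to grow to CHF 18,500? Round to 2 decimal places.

Periodic rate i = 0.1129/4 = 0.028225.
n = ln(18500/7300) / ln(1+0.028225) = ln(2.53425) / 0.027834 = 33.4086 quarters
= 33.4086/4 years

8.35 years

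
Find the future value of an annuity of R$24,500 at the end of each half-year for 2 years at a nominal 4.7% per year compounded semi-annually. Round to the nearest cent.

R$101,508.94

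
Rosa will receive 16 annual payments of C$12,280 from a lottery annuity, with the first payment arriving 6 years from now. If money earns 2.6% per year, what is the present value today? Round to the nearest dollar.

Value one period before first payment (t=5): 12280 × [1 − (1+0.026)^(−16)] / 0.026 = 12280 × 12.953981 = 159,074.8824
PV₀ = 159,074.8824 / (1+0.026)^5 = 159,074.8824 / 1.136938 = 139,915.1708

C$139,915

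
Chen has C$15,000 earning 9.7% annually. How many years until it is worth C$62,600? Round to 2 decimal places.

n = ln(62600/15000) / ln(1+0.097) = ln(4.17333) / 0.092579 = 15.4324 years

15.43 years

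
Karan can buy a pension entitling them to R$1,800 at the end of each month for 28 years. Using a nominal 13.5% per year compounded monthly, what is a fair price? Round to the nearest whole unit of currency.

R$156,270

Periodic rate i = 0.135/12 = 0.01125; n = 28 × 12 = 336 periods.
Annuity factor a(336|0.01125) = 86.816936; PV = 1800 × 86.816936 = 156,270.4851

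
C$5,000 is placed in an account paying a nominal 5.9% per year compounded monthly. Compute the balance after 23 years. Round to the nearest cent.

C$19,358.14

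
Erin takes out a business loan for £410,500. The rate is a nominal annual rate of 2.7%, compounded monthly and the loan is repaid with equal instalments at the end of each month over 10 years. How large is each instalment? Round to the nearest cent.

With 12 periods per year: i = 0.00225, n = 120.
PMT = 410500 / ( [1 − (1+0.00225)^(−120)] / 0.00225 ) = 410500 / 105.061752 = 3,907.2259

£3,907.23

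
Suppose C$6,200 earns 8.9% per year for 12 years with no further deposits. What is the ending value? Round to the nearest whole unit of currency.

C$17,248

FV = 6,200 × (1 + 0.089)^12 = 17,247.5037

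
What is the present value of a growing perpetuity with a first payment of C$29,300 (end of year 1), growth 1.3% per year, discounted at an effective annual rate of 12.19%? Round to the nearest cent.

C$269,054.18

PV = PMT / (i − g) = 29300 / (0.1219 − 0.013) = 29300 / 0.108900 = 269,054.1781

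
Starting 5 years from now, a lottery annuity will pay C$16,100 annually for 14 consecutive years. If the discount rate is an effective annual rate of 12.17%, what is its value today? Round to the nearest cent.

C$66,825.81

Value one period before first payment (t=4): 16100 × [1 − (1+0.1217)^(−14)] / 0.1217 = 16100 × 6.570906 = 105,791.5862
PV₀ = 105,791.5862 / (1+0.1217)^4 = 105,791.5862 / 1.583095 = 66,825.8127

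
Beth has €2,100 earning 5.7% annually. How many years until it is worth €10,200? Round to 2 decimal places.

28.51 years

(1+i)^n = 10200/2100 = 4.85714, so n = ln 4.85714 / ln 1.057 = 28.5101 years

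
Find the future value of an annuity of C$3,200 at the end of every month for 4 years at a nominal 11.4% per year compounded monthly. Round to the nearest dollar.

Periodic rate i = 0.114/12 = 0.0095; n = 4 × 12 = 48 periods.
FV = 3200 × [(1+0.0095)^48 − 1] / 0.0095 = 3200 × 60.458745 = 193,467.9849

C$193,468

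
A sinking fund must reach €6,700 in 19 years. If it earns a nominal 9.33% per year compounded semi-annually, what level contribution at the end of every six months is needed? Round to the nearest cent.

€67.14

i = 0.0933/2 = 0.04665 per half-year; n = 19·2 = 38.
FV-annuity factor = 99.792210; PMT = 6700 / 99.792210 = 67.1395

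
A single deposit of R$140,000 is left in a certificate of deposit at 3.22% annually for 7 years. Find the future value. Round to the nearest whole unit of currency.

140,000 × (1+0.0322)^7 = 140,000 × 1.248381 = 174,773.2728

R$174,773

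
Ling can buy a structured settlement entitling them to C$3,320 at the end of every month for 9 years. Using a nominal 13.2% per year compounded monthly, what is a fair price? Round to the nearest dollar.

C$209,216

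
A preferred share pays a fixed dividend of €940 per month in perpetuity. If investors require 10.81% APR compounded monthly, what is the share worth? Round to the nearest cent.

€104,347.83

Periodic rate i = 0.1081/12 = 0.00900833.
PV = C/r = 940/0.00900833 = 104,347.8261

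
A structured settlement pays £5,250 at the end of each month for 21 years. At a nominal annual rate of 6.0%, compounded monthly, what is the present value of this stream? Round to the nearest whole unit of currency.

£751,227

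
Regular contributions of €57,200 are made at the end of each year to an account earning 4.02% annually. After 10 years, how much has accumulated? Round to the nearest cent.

€687,386.59

FV = 57200 × [(1+0.0402)^10 − 1] / 0.0402 = 57200 × 12.017248 = 687,386.5908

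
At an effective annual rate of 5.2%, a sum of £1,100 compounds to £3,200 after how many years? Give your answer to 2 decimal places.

n = ln(3200/1100) / ln(1+0.052) = ln(2.90909) / 0.050693 = 21.0648 years

21.06 years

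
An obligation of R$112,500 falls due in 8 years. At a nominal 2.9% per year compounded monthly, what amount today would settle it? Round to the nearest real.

Periodic rate i = 0.029/12 = 0.00241667; n = 8 × 12 = 96 periods.
PV = FV·(1+i)^(−n) = 112,500 × 0.793168 = 89,231.4097

R$89,231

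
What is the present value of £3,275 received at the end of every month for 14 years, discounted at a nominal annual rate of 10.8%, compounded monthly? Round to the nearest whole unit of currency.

£283,118

i = 0.108/12 = 0.009 per month; n = 14·12 = 168.
Annuity factor a(168|0.009) = 86.448358; PV = 3275 × 86.448358 = 283,118.3711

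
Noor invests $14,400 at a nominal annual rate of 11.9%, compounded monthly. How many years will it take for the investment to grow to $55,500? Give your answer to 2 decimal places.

11.39 years

Periodic rate i = 0.119/12 = 0.00991667.
(1+i)^n = 55500/14400 = 3.85417, so n = ln 3.85417 / ln 1.00992 = 136.7227 months
= 136.7227/12 years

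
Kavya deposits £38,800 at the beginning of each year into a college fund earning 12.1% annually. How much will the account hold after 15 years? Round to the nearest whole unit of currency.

£1,634,589

FV = 38800 × [(1+0.121)^15 − 1] / 0.121 × (1+i) = 38800 × 42.128592 = 1,634,589.3615
Payments are at the start of each period, so multiply by (1+i).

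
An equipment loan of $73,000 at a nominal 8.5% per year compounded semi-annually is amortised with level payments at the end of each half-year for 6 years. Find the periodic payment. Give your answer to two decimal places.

i = 0.085/2 = 0.0425 per half-year; n = 6·2 = 12.
PMT = 73000 / ( [1 − (1+0.0425)^(−12)] / 0.0425 ) = 73000 / 9.250395 = 7,891.5550

$7,891.55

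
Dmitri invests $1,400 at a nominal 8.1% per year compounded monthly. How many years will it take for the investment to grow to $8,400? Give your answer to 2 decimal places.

Periodic rate i = 0.081/12 = 0.00675.
n = ln(8400/1400) / ln(1+0.00675) = ln(6.00000) / 0.006727 = 266.3407 months
= 266.3407/12 years

22.20 years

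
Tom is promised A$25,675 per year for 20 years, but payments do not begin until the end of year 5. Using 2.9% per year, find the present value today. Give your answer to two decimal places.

A$343,876.18

Value one period before first payment (t=4): 25675 × [1 − (1+0.029)^(−20)] / 0.029 = 25675 × 15.015961 = 385,534.8068
Discount back 4 years: 385,534.8068 × (1+0.029)^(−4) = 385,534.8068 × 0.891946 = 343,876.1803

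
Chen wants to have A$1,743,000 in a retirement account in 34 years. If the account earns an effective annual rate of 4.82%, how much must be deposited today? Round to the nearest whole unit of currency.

A$351,719

Discount factor = (1+0.0482)^(−34) = 0.201790; PV = 1,743,000 × 0.201790 = 351,719.2227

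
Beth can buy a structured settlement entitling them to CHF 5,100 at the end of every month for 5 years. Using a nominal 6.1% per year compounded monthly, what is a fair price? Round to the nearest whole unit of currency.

i = 0.061/12 = 0.00508333 per month; n = 5·12 = 60.
PV = PMT · [1 − (1+i)^(−n)] / i = 5100 · 51.601359 = 263,166.9332

CHF 263,167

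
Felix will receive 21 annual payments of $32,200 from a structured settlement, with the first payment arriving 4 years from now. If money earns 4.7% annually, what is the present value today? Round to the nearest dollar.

$369,393

PV at t=3 (ordinary 21-year annuity): 32200 × a(21|0.047) = 32200 × 13.166578 = 423,963.7982
Discount back 3 years: 423,963.7982 × (1+0.047)^(−3) = 423,963.7982 × 0.871284 = 369,393.0577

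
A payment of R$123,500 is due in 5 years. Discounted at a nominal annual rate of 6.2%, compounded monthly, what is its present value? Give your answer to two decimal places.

With 12 periods per year: i = 0.00516667, n = 60.
PV = FV·(1+i)^(−n) = 123,500 × 0.734033 = 90,653.0191

R$90,653.02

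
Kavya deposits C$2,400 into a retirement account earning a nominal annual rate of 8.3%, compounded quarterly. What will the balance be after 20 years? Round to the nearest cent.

C$12,409.73

i = 0.083/4 = 0.02075 per quarter; n = 20·4 = 80.
FV = PV·(1+i)^n = 2,400 × 5.170721 = 12,409.7299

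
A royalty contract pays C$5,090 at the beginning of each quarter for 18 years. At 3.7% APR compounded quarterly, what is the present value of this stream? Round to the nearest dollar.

Periodic rate i = 0.037/4 = 0.00925; n = 18 × 4 = 72 periods.
PV = 5090 × [1 − (1+0.00925)^(−72)] / 0.00925 × (1+i) = 5090 × 52.880910 = 269,163.8313
Payments are at the start of each period, so multiply by (1+i).

C$269,164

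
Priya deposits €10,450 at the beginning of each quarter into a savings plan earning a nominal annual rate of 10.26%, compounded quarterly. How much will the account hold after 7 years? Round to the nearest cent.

€431,333.37

Periodic rate i = 0.1026/4 = 0.02565; n = 7 × 4 = 28 periods.
FV = 10450 × [(1+0.02565)^28 − 1] / 0.02565 × (1+i) = 10450 × 41.275920 = 431,333.3673
Payments are at the start of each period, so multiply by (1+i).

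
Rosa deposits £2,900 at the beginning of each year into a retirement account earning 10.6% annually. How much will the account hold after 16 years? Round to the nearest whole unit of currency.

FV = PMT · [(1+i)^n − 1] / i × (1+i) = 2900 · 41.869603 = 121,421.8486
(Beginning-of-period payments → annuity-due factor ×(1+i).)

£121,422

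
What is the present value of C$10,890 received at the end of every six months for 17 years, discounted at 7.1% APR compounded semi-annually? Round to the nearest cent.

Periodic rate i = 0.071/2 = 0.0355; n = 17 × 2 = 34 periods.
Annuity factor a(34|0.0355) = 19.565653; PV = 10890 × 19.565653 = 213,069.9641

C$213,069.96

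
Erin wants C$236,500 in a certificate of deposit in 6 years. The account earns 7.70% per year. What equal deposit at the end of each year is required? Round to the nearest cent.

C$32,483.40

PMT = 236500 / ( [(1+0.077)^6 − 1] / 0.077 ) = 236500 / 7.280642 = 32,483.4008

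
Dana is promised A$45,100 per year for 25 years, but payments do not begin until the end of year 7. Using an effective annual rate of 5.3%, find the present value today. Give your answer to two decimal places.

Value one period before first payment (t=6): 45100 × [1 − (1+0.053)^(−25)] / 0.053 = 45100 × 13.679747 = 616,956.5776
Discount back 6 years: 616,956.5776 × (1+0.053)^(−6) = 616,956.5776 × 0.733550 = 452,568.5511

A$452,568.55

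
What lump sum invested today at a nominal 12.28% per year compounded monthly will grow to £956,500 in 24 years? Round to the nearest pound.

£50,961

i = 0.1228/12 = 0.0102333 per month; n = 24·12 = 288.
PV = FV·(1+i)^(−n) = 956,500 × 0.053279 = 50,960.8930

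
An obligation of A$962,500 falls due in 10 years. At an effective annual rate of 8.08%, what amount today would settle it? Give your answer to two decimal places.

A$442,534.75

PV = FV·(1+i)^(−n) = 962,500 × 0.459776 = 442,534.7487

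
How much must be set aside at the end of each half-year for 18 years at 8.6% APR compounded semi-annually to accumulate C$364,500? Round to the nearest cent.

i = 0.086/2 = 0.043 per half-year; n = 18·2 = 36.
FV-annuity factor = 82.612659; PMT = 364500 / 82.612659 = 4,412.1568

C$4,412.16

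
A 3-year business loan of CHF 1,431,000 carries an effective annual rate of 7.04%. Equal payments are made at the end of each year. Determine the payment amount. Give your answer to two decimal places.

CHF 545,683.48

Annuity-PV factor = 2.622399; PMT = 1.431e+06 / 2.622399 = 545,683.4815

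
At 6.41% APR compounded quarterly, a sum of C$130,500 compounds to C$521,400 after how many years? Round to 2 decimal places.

Periodic rate i = 0.0641/4 = 0.016025.
(1+i)^n = 521400/130500 = 3.99540, so n = ln 3.99540 / ln 1.01602 = 87.1272 quarters
= 87.1272/4 years

21.78 years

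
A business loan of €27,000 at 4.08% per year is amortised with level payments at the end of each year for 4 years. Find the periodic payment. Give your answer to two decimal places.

PMT = 27000 / ( [1 − (1+0.0408)^(−4)] / 0.0408 ) = 27000 / 3.623062 = 7,452.2602

€7,452.26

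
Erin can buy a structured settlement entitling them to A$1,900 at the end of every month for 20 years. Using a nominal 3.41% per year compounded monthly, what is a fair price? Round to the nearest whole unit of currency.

A$330,236

Periodic rate i = 0.0341/12 = 0.00284167; n = 20 × 12 = 240 periods.
PV = 1900 × [1 − (1+0.00284167)^(−240)] / 0.00284167 = 1900 × 173.808557 = 330,236.2587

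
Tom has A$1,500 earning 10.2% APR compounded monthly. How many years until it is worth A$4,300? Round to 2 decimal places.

Periodic rate i = 0.102/12 = 0.0085.
n = ln(4300/1500) / ln(1+0.0085) = ln(2.86667) / 0.008464 = 124.4258 months
= 124.4258/12 years

10.37 years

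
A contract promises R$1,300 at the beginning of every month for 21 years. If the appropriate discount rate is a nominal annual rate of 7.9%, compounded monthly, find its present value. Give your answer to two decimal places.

R$160,730.68

Periodic rate i = 0.079/12 = 0.00658333; n = 21 × 12 = 252 periods.
PV = PMT · [1 − (1+i)^(−n)] / i × (1+i) = 1300 · 123.638984 = 160,730.6791
Payments are at the start of each period, so multiply by (1+i).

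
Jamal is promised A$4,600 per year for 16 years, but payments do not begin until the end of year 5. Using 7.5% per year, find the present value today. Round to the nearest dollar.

A$31,488

Value one period before first payment (t=4): 4600 × [1 − (1+0.075)^(−16)] / 0.075 = 4600 × 9.141507 = 42,050.9310
Discount back 4 years: 42,050.9310 × (1+0.075)^(−4) = 42,050.9310 × 0.748801 = 31,487.7594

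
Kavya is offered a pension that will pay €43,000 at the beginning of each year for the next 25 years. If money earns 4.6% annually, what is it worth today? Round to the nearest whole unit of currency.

€660,132

PV = 43000 × [1 − (1+0.046)^(−25)] / 0.046 × (1+i) = 43000 × 15.351898 = 660,131.6319
(Beginning-of-period payments → annuity-due factor ×(1+i).)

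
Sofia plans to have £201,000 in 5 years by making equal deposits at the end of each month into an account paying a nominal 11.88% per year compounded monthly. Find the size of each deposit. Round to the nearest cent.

£2,469.05

i = 0.1188/12 = 0.0099 per month; n = 5·12 = 60.
PMT = 201000 / ( [(1+0.0099)^60 − 1] / 0.0099 ) = 201000 / 81.407667 = 2,469.0549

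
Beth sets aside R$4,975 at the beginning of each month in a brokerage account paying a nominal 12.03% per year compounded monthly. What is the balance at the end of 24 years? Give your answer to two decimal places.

R$8,364,044.47

Periodic rate i = 0.1203/12 = 0.010025; n = 24 × 12 = 288 periods.
Accumulation factor s(288|0.010025) × (1+i) = 1681.214969; FV = 4975 × 1681.214969 = 8,364,044.4683
(Beginning-of-period payments → annuity-due factor ×(1+i).)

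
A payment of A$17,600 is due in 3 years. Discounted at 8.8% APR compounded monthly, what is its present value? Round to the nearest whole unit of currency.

With 12 periods per year: i = 0.00733333, n = 36.
PV = 17,600 / (1 + 0.00733333)^36 = 17,600 / 1.300874 = 13,529.3608

A$13,529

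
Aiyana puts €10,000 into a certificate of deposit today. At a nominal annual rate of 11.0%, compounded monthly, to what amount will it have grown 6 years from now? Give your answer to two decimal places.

€19,289.84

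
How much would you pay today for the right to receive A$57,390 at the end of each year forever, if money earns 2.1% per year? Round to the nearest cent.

A$2,732,857.14

PV = C/r = 57390/0.021 = 2,732,857.1429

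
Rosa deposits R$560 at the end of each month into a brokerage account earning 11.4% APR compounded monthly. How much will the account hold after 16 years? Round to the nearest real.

R$303,194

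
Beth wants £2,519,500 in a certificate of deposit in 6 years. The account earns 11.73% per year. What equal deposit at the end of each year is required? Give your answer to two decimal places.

FV-annuity factor = 8.060053; PMT = 2.5195e+06 / 8.060053 = 312,590.9816

£312,590.98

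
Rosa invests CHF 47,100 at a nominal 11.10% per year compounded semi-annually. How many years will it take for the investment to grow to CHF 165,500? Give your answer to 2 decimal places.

11.63 years

Periodic rate i = 0.111/2 = 0.0555.
n = ln(165500/47100) / ln(1+0.0555) = ln(3.51380) / 0.054015 = 23.2659 half-years
= 23.2659/2 years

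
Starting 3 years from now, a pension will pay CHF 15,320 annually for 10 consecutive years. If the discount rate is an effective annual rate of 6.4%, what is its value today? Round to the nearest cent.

CHF 97,739.16

PV at t=2 (ordinary 10-year annuity): 15320 × a(10|0.064) = 15320 × 7.222592 = 110,650.1152
Discount back 2 years: 110,650.1152 × (1+0.064)^(−2) = 110,650.1152 × 0.883317 = 97,739.1628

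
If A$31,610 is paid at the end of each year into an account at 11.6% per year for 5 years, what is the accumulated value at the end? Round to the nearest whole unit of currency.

FV = PMT · [(1+i)^n − 1] / i = 31610 · 6.302546 = 199,223.4646

A$199,223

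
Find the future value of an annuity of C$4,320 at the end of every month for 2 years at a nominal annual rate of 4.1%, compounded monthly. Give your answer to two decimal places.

Periodic rate i = 0.041/12 = 0.00341667; n = 2 × 12 = 24 periods.
Accumulation factor s(24|0.00341667) = 24.967057; FV = 4320 × 24.967057 = 107,857.6865

C$107,857.69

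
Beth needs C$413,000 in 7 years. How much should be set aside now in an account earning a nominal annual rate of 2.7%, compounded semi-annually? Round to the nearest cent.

C$342,308.36

i = 0.027/2 = 0.0135 per half-year; n = 7·2 = 14.
PV = FV·(1+i)^(−n) = 413,000 × 0.828834 = 342,308.3627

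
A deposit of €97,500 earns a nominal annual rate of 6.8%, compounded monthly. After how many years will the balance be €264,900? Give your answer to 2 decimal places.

Periodic rate i = 0.068/12 = 0.00566667.
n = ln(264900/97500) / ln(1+0.00566667) = ln(2.71692) / 0.005651 = 176.8816 months
= 176.8816/12 years

14.74 years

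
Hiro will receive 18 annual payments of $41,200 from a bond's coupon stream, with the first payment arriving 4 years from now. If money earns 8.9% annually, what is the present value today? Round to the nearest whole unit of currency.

$281,192

PV at t=3 (ordinary 18-year annuity): 41200 × a(18|0.089) = 41200 × 8.814323 = 363,150.1074
PV₀ = 363,150.1074 / (1+0.089)^3 = 363,150.1074 / 1.291468 = 281,191.7261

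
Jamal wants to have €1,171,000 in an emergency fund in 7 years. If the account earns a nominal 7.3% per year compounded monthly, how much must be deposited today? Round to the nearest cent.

€703,565.78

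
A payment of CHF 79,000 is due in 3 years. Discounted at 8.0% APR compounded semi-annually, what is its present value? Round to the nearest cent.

CHF 62,434.85

Periodic rate i = 0.08/2 = 0.04; n = 3 × 2 = 6 periods.
PV = 79,000 / (1 + 0.04)^6 = 79,000 / 1.265319 = 62,434.8475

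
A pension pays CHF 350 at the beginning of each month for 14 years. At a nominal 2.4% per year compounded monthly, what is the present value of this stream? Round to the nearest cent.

CHF 49,998.78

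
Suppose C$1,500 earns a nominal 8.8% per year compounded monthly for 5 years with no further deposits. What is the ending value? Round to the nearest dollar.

C$2,325

With 12 periods per year: i = 0.00733333, n = 60.
1,500 × (1+0.00733333)^60 = 1,500 × 1.550216 = 2,325.3245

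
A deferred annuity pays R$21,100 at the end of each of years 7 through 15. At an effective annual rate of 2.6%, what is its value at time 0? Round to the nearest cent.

R$143,501.79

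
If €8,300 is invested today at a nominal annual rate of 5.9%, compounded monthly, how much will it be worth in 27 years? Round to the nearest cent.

i = 0.059/12 = 0.00491667 per month; n = 27·12 = 324.
FV = PV·(1+i)^n = 8,300 × 4.899321 = 40,664.3659

€40,664.37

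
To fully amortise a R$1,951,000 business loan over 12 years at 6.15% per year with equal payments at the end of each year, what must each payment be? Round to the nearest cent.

R$234,626.97

PMT = 1.951e+06 / ( [1 − (1+0.0615)^(−12)] / 0.0615 ) = 1.951e+06 / 8.315327 = 234,626.9660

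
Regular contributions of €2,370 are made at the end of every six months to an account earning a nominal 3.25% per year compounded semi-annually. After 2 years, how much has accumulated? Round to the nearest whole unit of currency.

i = 0.0325/2 = 0.01625 per half-year; n = 2·2 = 4.
FV = 2370 × [(1+0.01625)^4 − 1] / 0.01625 = 2370 × 4.098561 = 9,713.5885

€9,714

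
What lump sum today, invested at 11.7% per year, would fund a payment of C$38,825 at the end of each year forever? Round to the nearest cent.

PV = PMT / i = 38825 / 0.117 = 331,837.6068

C$331,837.61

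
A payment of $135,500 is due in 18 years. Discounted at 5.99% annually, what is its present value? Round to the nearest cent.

$47,552.27

PV = 135,500 / (1 + 0.0599)^18 = 135,500 / 2.849496 = 47,552.2681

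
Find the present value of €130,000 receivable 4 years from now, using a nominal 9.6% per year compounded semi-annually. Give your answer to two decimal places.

€89,341.47

With 2 periods per year: i = 0.048, n = 8.
PV = FV·(1+i)^(−n) = 130,000 × 0.687242 = 89,341.4694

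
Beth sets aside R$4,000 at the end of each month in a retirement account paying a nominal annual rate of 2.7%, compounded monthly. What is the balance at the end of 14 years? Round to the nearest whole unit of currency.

Periodic rate i = 0.027/12 = 0.00225; n = 14 × 12 = 168 periods.
Accumulation factor s(168|0.00225) = 203.885960; FV = 4000 × 203.885960 = 815,543.8394

R$815,544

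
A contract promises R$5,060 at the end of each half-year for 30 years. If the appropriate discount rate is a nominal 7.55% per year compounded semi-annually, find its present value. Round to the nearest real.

With 2 periods per year: i = 0.03775, n = 60.
PV = 5060 × [1 − (1+0.03775)^(−60)] / 0.03775 = 5060 × 23.622467 = 119,529.6808

R$119,530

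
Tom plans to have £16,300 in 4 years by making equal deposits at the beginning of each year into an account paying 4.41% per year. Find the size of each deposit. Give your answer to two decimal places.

PMT = 16300 / ( [(1+0.0441)^4 − 1] / 0.0441 × (1+i) ) = 16300 / 4.460881 = 3,653.9870

£3,653.99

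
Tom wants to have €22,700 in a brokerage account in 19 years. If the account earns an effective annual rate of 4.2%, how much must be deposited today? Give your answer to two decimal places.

€10,388.17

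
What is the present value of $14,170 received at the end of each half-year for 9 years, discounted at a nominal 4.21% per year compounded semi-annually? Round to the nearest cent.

i = 0.0421/2 = 0.02105 per half-year; n = 9·2 = 18.
PV = 14170 × [1 − (1+0.02105)^(−18)] / 0.02105 = 14170 × 14.854544 = 210,488.8936

$210,488.89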